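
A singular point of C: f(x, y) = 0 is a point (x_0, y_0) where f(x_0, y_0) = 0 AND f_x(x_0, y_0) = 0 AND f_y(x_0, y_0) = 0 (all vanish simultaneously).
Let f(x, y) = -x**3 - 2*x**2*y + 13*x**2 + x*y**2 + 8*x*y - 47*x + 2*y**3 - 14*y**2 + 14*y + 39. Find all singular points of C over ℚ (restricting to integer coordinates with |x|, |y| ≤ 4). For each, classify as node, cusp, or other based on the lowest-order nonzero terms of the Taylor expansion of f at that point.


Singular points: {(3, 2)}; classification: cusp.

Compute partial derivatives:
  f_x = -3*x**2 - 4*x*y + 26*x + y**2 + 8*y - 47.
  f_y = -2*x**2 + 2*x*y + 8*x + 6*y**2 - 28*y + 14.
Scan x_0 ∈ {−4, ..., 4}. For each x_0, f_y(x_0, y) is a polynomial in y; find its integer roots y ∈ {−4, ..., 4}, then test f_x and f at those candidates.
  x = -4: f_y(-4, y) = 6*y**2 - 36*y - 50; no integer root y with |y| ≤ 4.
  x = -3: f_y(-3, y) = 6*y**2 - 34*y - 28; no integer root y with |y| ≤ 4.
  x = -2: f_y(-2, y) = 6*y**2 - 32*y - 10; no integer root y with |y| ≤ 4.
  x = -1: f_y(-1, y) = 6*y**2 - 30*y + 4; no integer root y with |y| ≤ 4.
  x = 0: f_y(0, y) = 6*y**2 - 28*y + 14; no integer root y with |y| ≤ 4.
  x = 1: f_y(1, y) = 6*y**2 - 26*y + 20; vanishes at y ∈ {1}. (1, 1): f_x = -19 ≠ 0.
  x = 2: f_y(2, y) = 6*y**2 - 24*y + 22; no integer root y with |y| ≤ 4.
  x = 3: f_y(3, y) = 6*y**2 - 22*y + 20; vanishes at y ∈ {2}. (3, 2): f_x = 0, f = 0 — SINGULAR.
  x = 4: f_y(4, y) = 6*y**2 - 20*y + 14; vanishes at y ∈ {1}. (4, 1): f_x = 2 ≠ 0.
Only singular point on the grid: (3, 2).
Classify: substitute x = 3 + u, y = 2 + v and expand: f = -u**3 - 2*u**2*v + u*v**2 + 2*v**3 + v**2.
No constant or linear terms (consistent with a singular point). Quadratic part: v**2. Cubic part: -u**3 - 2*u**2*v + u*v**2 + 2*v**3.
The quadratic part v**2 is a perfect square, so there is a single (double) tangent line v = 0, i.e. y = 2. Restricting the cubic part to that line (v = 0) leaves -u**3 ≠ 0, so f is not divisible by v and the branch is v² ≈ u**3 to lowest order — this is a cusp.
Classification: cusp.


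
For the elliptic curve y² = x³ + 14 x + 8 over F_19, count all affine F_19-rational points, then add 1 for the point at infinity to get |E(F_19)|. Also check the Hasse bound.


Affine points = {(1, 2), (1, 17), (2, 5), (2, 14), (3, 1), (3, 18), (6, 2), (6, 17), (8, 9), (8, 10), (11, 7), (11, 12), (12, 2), (12, 17)}; affine count = 14; |E(F_19)| = 15.

Discriminant check: Δ ∝ 4a³ + 27b² = 4·14³ + 27·8² = 4·2744 + 27·64 ≡ 12 (mod 19). Nonzero ⇒ E is nonsingular.
For each x ∈ F_19, compute rhs = x³ + 14·x + 8 mod 19, then count y ∈ F_19 with y² ≡ rhs.
  x = 0: rhs = 8, matching y values: none (0 points).
  x = 1: rhs = 4, matching y values: 2, 17 (2 points).
  x = 2: rhs = 6, matching y values: 5, 14 (2 points).
  x = 3: rhs = 1, matching y values: 1, 18 (2 points).
  x = 4: rhs = 14, matching y values: none (0 points).
  x = 5: rhs = 13, matching y values: none (0 points).
  x = 6: rhs = 4, matching y values: 2, 17 (2 points).
  x = 7: rhs = 12, matching y values: none (0 points).
  x = 8: rhs = 5, matching y values: 9, 10 (2 points).
  x = 9: rhs = 8, matching y values: none (0 points).
  x = 10: rhs = 8, matching y values: none (0 points).
  x = 11: rhs = 11, matching y values: 7, 12 (2 points).
  x = 12: rhs = 4, matching y values: 2, 17 (2 points).
  x = 13: rhs = 12, matching y values: none (0 points).
  x = 14: rhs = 3, matching y values: none (0 points).
  x = 15: rhs = 2, matching y values: none (0 points).
  x = 16: rhs = 15, matching y values: none (0 points).
  x = 17: rhs = 10, matching y values: none (0 points).
  x = 18: rhs = 12, matching y values: none (0 points).
Total affine count: 14.
Full point count |E(F_19)| = 14 + 1 = 15.
Hasse bound: |15 − (19+1)| = |-5| = 5 ≤ 2√19 ≈ 8.7178 ✓.


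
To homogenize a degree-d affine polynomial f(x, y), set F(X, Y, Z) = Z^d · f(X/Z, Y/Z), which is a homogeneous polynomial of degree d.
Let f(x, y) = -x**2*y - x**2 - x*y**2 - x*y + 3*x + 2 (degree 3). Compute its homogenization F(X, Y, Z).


F(X, Y, Z) = -X**2*Y - X**2*Z - X*Y**2 - X*Y*Z + 3*X*Z**2 + 2*Z**3

deg(f) = 3.
Substitute x = X/Z, y = Y/Z into f, then multiply by Z^3.
  monomial -1·x^2·y^1 ↦ -1·X^2·Y^1·Z^0.
  monomial -1·x^2·y^0 ↦ -1·X^2·Y^0·Z^1.
  monomial -1·x^1·y^2 ↦ -1·X^1·Y^2·Z^0.
  monomial -1·x^1·y^1 ↦ -1·X^1·Y^1·Z^1.
  monomial 3·x^1·y^0 ↦ 3·X^1·Y^0·Z^2.
  monomial 2·x^0·y^0 ↦ 2·X^0·Y^0·Z^3.
Collecting: F(X, Y, Z) = -X**2*Y - X**2*Z - X*Y**2 - X*Y*Z + 3*X*Z**2 + 2*Z**3.


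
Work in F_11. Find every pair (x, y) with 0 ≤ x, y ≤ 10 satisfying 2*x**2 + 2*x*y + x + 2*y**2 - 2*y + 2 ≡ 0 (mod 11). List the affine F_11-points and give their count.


Affine F_11-points: {(1, 5), (1, 6), (5, 3), (5, 4), (7, 1), (7, 4), (8, 1), (8, 3), (9, 6), (9, 8), (10, 5), (10, 8)}; count = 12.

For each of the 121 pairs (x, y) ∈ F_11², evaluate f(x, y) mod 11. Record the zeros.
  x = 0: [0↦2, 1↦2, 2↦6, 3↦3, 4↦4, 5↦9, 6↦7, 7↦9, 8↦4, 9↦3, 10↦6]  zeros at y ∈ ∅
  x = 1: [0↦5, 1↦7, 2↦2, 3↦1, 4↦4, 5↦0, 6↦0, 7↦4, 8↦1, 9↦2, 10↦7]  zeros at y ∈ {5, 6}
  x = 2: [0↦1, 1↦5, 2↦2, 3↦3, 4↦8, 5↦6, 6↦8, 7↦3, 8↦2, 9↦5, 10↦1]  zeros at y ∈ ∅
  x = 3: [0↦1, 1↦7, 2↦6, 3↦9, 4↦5, 5↦5, 6↦9, 7↦6, 8↦7, 9↦1, 10↦10]  zeros at y ∈ ∅
  x = 4: [0↦5, 1↦2, 2↦3, 3↦8, 4↦6, 5↦8, 6↦3, 7↦2, 8↦5, 9↦1, 10↦1]  zeros at y ∈ ∅
  x = 5: [0↦2, 1↦1, 2↦4, 3↦0, 4↦0, 5↦4, 6↦1, 7↦2, 8↦7, 9↦5, 10↦7]  zeros at y ∈ {3, 4}
  x = 6: [0↦3, 1↦4, 2↦9, 3↦7, 4↦9, 5↦4, 6↦3, 7↦6, 8↦2, 9↦2, 10↦6]  zeros at y ∈ ∅
  x = 7: [0↦8, 1↦0, 2↦7, 3↦7, 4↦0, 5↦8, 6↦9, 7↦3, 8↦1, 9↦3, 10↦9]  zeros at y ∈ {1, 4}
  x = 8: [0↦6, 1↦0, 2↦9, 3↦0, 4↦6, 5↦5, 6↦8, 7↦4, 8↦4, 9↦8, 10↦5]  zeros at y ∈ {1, 3}
  x = 9: [0↦8, 1↦4, 2↦4, 3↦8, 4↦5, 5↦6, 6↦0, 7↦9, 8↦0, 9↦6, 10↦5]  zeros at y ∈ {6, 8}
  x = 10: [0↦3, 1↦1, 2↦3, 3↦9, 4↦8, 5↦0, 6↦7, 7↦7, 8↦0, 9↦8, 10↦9]  zeros at y ∈ {5, 8}
Collecting zeros: affine points = {(1, 5), (1, 6), (5, 3), (5, 4), (7, 1), (7, 4), (8, 1), (8, 3), (9, 6), (9, 8), (10, 5), (10, 8)}.
Total count |C(F_11)_aff| = 12.


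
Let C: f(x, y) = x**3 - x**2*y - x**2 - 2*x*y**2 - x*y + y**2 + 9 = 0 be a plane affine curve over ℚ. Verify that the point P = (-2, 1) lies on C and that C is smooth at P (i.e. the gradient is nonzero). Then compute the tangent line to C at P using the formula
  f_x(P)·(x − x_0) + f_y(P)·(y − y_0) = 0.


Tangent line at P: 17*x + 8*y + 26 = 0.

Step 1: f(-2, 1) = 0, so P lies on C.
Step 2: partial derivatives
  f_x(x, y) = 3*x**2 - 2*x*y - 2*x - 2*y**2 - y, f_y(x, y) = -x**2 - 4*x*y - x + 2*y.
  f_x(P) = 17, f_y(P) = 8 (gradient nonzero, so P is smooth).
Step 3: tangent line at P: 17·(x − -2) + 8·(y − 1) = 0.
Expanding: 17*x + 8*y + 26 = 0.


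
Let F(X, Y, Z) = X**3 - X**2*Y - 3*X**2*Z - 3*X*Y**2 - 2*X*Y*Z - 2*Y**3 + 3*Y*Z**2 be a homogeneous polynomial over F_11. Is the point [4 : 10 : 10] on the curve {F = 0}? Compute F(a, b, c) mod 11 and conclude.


F(4,10,10) ≡ 8 (mod 11); P is NOT on the curve.

Evaluate F(4, 10, 10) term-by-term (mod 11).
  X**3 ↦ 1·64·1·1 = 64
  -X**2*Y ↦ -1·16·10·1 = -160
  -3*X**2*Z ↦ -3·16·1·10 = -480
  -3*X*Y**2 ↦ -3·4·100·1 = -1200
  -2*X*Y*Z ↦ -2·4·10·10 = -800
  -2*Y**3 ↦ -2·1·1000·1 = -2000
  3*Y*Z**2 ↦ 3·1·10·100 = 3000
Sum: F(4, 10, 10) = (64) + (-160) + (-480) + (-1200) + (-800) + (-2000) + (3000) = -1576.
Reducing mod 11: -1576 ≡ 8 (mod 11).
Since F(a, b, c) ≡ 8 ≠ 0 (mod 11), P does NOT lie on the curve.


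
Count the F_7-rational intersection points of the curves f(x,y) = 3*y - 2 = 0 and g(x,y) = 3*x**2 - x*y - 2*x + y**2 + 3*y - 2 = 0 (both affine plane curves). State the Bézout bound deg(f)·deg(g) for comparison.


Common zeros: {(1, 3), (3, 3)}; count = 2; Bézout bound = 2.

deg(f) = 1, deg(g) = 2, so Bézout bound = 2.
Scan x ∈ F_7. For each x, list the y ∈ F_7 with f(x, y) ≡ 0 and those with g(x, y) ≡ 0 (mod 7); the common zeros in that column are the intersection.
  x = 0: f ≡ 0 at y ∈ {3}; g ≡ 0 at y ∈ ∅; common: ∅.
  x = 1: f ≡ 0 at y ∈ {3}; g ≡ 0 at y ∈ {2, 3}; common: {3}.
  x = 2: f ≡ 0 at y ∈ {3}; g ≡ 0 at y ∈ ∅; common: ∅.
  x = 3: f ≡ 0 at y ∈ {3}; g ≡ 0 at y ∈ {3, 4}; common: {3}.
  x = 4: f ≡ 0 at y ∈ {3}; g ≡ 0 at y ∈ ∅; common: ∅.
  x = 5: f ≡ 0 at y ∈ {3}; g ≡ 0 at y ∈ {0, 2}; common: ∅.
  x = 6: f ≡ 0 at y ∈ {3}; g ≡ 0 at y ∈ {4, 6}; common: ∅.
Collecting: common zeros = {(1, 3), (3, 3)}, so the count is 2.
Comparison with the Bézout bound: 2 ≤ 2 = deg(f)·deg(g), as expected for curves with no common component (the bound is attained).


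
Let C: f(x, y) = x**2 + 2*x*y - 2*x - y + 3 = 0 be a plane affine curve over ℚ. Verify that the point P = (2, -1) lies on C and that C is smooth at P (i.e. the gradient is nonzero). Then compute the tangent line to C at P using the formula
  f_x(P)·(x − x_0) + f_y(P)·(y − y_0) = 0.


Tangent line at P: 3*y + 3 = 0.

Step 1: f(2, -1) = 0, so P lies on C.
Step 2: partial derivatives
  f_x(x, y) = 2*x + 2*y - 2, f_y(x, y) = 2*x - 1.
  f_x(P) = 0, f_y(P) = 3 (gradient nonzero, so P is smooth).
Step 3: tangent line at P: 0·(x − 2) + 3·(y − -1) = 0.
Expanding: 3*y + 3 = 0.


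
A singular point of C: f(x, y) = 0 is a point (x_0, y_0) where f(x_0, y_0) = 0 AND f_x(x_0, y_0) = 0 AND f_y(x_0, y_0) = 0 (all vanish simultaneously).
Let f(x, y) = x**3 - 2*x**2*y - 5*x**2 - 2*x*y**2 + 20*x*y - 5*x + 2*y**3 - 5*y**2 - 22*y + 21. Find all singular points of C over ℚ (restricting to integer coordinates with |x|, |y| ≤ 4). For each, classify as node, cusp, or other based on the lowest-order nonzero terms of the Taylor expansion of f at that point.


Singular points: {(3, 2)}; classification: cusp.

Compute partial derivatives:
  f_x = 3*x**2 - 4*x*y - 10*x - 2*y**2 + 20*y - 5.
  f_y = -2*x**2 - 4*x*y + 20*x + 6*y**2 - 10*y - 22.
Scan x_0 ∈ {−4, ..., 4}. For each x_0, f_y(x_0, y) is a polynomial in y; find its integer roots y ∈ {−4, ..., 4}, then test f_x and f at those candidates.
  x = -4: f_y(-4, y) = 6*y**2 + 6*y - 134; no integer root y with |y| ≤ 4.
  x = -3: f_y(-3, y) = 6*y**2 + 2*y - 100; no integer root y with |y| ≤ 4.
  x = -2: f_y(-2, y) = 6*y**2 - 2*y - 70; no integer root y with |y| ≤ 4.
  x = -1: f_y(-1, y) = 6*y**2 - 6*y - 44; no integer root y with |y| ≤ 4.
  x = 0: f_y(0, y) = 6*y**2 - 10*y - 22; no integer root y with |y| ≤ 4.
  x = 1: f_y(1, y) = 6*y**2 - 14*y - 4; no integer root y with |y| ≤ 4.
  x = 2: f_y(2, y) = 6*y**2 - 18*y + 10; no integer root y with |y| ≤ 4.
  x = 3: f_y(3, y) = 6*y**2 - 22*y + 20; vanishes at y ∈ {2}. (3, 2): f_x = 0, f = 0 — SINGULAR.
  x = 4: f_y(4, y) = 6*y**2 - 26*y + 26; no integer root y with |y| ≤ 4.
Only singular point on the grid: (3, 2).
Classify: substitute x = 3 + u, y = 2 + v and expand: f = u**3 - 2*u**2*v - 2*u*v**2 + 2*v**3 + v**2.
No constant or linear terms (consistent with a singular point). Quadratic part: v**2. Cubic part: u**3 - 2*u**2*v - 2*u*v**2 + 2*v**3.
The quadratic part v**2 is a perfect square, so there is a single (double) tangent line v = 0, i.e. y = 2. Restricting the cubic part to that line (v = 0) leaves u**3 ≠ 0, so f is not divisible by v and the branch is v² ≈ -u**3 to lowest order — this is a cusp.
Classification: cusp.


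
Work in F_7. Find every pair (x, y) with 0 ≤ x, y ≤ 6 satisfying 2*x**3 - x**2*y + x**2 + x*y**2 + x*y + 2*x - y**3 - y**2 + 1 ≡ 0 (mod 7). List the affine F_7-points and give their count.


Affine F_7-points: {(0, 3), (1, 3), (1, 5), (1, 6), (3, 0), (3, 4), (3, 5), (4, 2), (5, 5), (6, 1)}; count = 10.

For each of the 49 pairs (x, y) ∈ F_7², evaluate f(x, y) mod 7. Record the zeros.
  x = 0: [0↦1, 1↦6, 2↦3, 3↦0, 4↦5, 5↦5, 6↦1]  zeros at y ∈ {3}
  x = 1: [0↦6, 1↦5, 2↦5, 3↦0, 4↦5, 5↦0, 6↦0]  zeros at y ∈ {3, 5, 6}
  x = 2: [0↦4, 1↦2, 2↦3, 3↦1, 4↦4, 5↦6, 6↦1]  zeros at y ∈ ∅
  x = 3: [0↦0, 1↦2, 2↦2, 3↦1, 4↦0, 5↦0, 6↦2]  zeros at y ∈ {0, 4, 5}
  x = 4: [0↦6, 1↦3, 2↦0, 3↦5, 4↦5, 5↦1, 6↦1]  zeros at y ∈ {2}
  x = 5: [0↦6, 1↦3, 2↦2, 3↦4, 4↦3, 5↦0, 6↦3]  zeros at y ∈ {5}
  x = 6: [0↦5, 1↦0, 2↦6, 3↦3, 4↦6, 5↦2, 6↦6]  zeros at y ∈ {1}
Collecting zeros: affine points = {(0, 3), (1, 3), (1, 5), (1, 6), (3, 0), (3, 4), (3, 5), (4, 2), (5, 5), (6, 1)}.
Total count |C(F_7)_aff| = 10.


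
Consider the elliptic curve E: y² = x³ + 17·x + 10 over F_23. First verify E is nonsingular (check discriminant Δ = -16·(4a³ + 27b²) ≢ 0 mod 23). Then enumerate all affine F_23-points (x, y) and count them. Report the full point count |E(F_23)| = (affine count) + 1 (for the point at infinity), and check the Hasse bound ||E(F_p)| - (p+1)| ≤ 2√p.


Affine points = {(2, 11), (2, 12), (4, 2), (4, 21), (5, 6), (5, 17), (6, 11), (6, 12), (7, 9), (7, 14), (9, 8), (9, 15), (13, 6), (13, 17), (14, 5), (14, 18), (15, 11), (15, 12), (16, 10), (16, 13), (19, 4), (19, 19), (20, 1), (20, 22)}; affine count = 24; |E(F_23)| = 25.

Discriminant check: Δ ∝ 4a³ + 27b² = 4·17³ + 27·10² = 4·4913 + 27·100 ≡ 19 (mod 23). Nonzero ⇒ E is nonsingular.
For each x ∈ F_23, compute rhs = x³ + 17·x + 10 mod 23, then count y ∈ F_23 with y² ≡ rhs.
  x = 0: rhs = 10, matching y values: none (0 points).
  x = 1: rhs = 5, matching y values: none (0 points).
  x = 2: rhs = 6, matching y values: 11, 12 (2 points).
  x = 3: rhs = 19, matching y values: none (0 points).
  x = 4: rhs = 4, matching y values: 2, 21 (2 points).
  x = 5: rhs = 13, matching y values: 6, 17 (2 points).
  x = 6: rhs = 6, matching y values: 11, 12 (2 points).
  x = 7: rhs = 12, matching y values: 9, 14 (2 points).
  x = 8: rhs = 14, matching y values: none (0 points).
  x = 9: rhs = 18, matching y values: 8, 15 (2 points).
  x = 10: rhs = 7, matching y values: none (0 points).
  x = 11: rhs = 10, matching y values: none (0 points).
  x = 12: rhs = 10, matching y values: none (0 points).
  x = 13: rhs = 13, matching y values: 6, 17 (2 points).
  x = 14: rhs = 2, matching y values: 5, 18 (2 points).
  x = 15: rhs = 6, matching y values: 11, 12 (2 points).
  x = 16: rhs = 8, matching y values: 10, 13 (2 points).
  x = 17: rhs = 14, matching y values: none (0 points).
  x = 18: rhs = 7, matching y values: none (0 points).
  x = 19: rhs = 16, matching y values: 4, 19 (2 points).
  x = 20: rhs = 1, matching y values: 1, 22 (2 points).
  x = 21: rhs = 14, matching y values: none (0 points).
  x = 22: rhs = 15, matching y values: none (0 points).
Total affine count: 24.
Full point count |E(F_23)| = 24 + 1 = 25.
Hasse bound: |25 − (23+1)| = |1| = 1 ≤ 2√23 ≈ 9.5917 ✓.


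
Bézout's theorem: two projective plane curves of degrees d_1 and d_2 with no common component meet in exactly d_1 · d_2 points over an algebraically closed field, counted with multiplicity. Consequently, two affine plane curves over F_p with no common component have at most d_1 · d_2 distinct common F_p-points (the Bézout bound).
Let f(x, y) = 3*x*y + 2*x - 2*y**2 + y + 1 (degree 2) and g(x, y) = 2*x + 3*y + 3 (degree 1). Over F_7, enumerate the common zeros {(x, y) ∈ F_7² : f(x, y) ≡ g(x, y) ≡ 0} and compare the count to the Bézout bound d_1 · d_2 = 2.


Common zeros: ∅; count = 0; Bézout bound = 2.

deg(f) = 2, deg(g) = 1, so Bézout bound = 2.
Scan x ∈ F_7. For each x, list the y ∈ F_7 with f(x, y) ≡ 0 and those with g(x, y) ≡ 0 (mod 7); the common zeros in that column are the intersection.
  x = 0: f ≡ 0 at y ∈ {1, 3}; g ≡ 0 at y ∈ {6}; common: ∅.
  x = 1: f ≡ 0 at y ∈ ∅; g ≡ 0 at y ∈ {3}; common: ∅.
  x = 2: f ≡ 0 at y ∈ ∅; g ≡ 0 at y ∈ {0}; common: ∅.
  x = 3: f ≡ 0 at y ∈ {0, 5}; g ≡ 0 at y ∈ {4}; common: ∅.
  x = 4: f ≡ 0 at y ∈ ∅; g ≡ 0 at y ∈ {1}; common: ∅.
  x = 5: f ≡ 0 at y ∈ {2, 6}; g ≡ 0 at y ∈ {5}; common: ∅.
  x = 6: f ≡ 0 at y ∈ ∅; g ≡ 0 at y ∈ {2}; common: ∅.
Collecting: common zeros = ∅, so the count is 0.
Comparison with the Bézout bound: 0 ≤ 2 = deg(f)·deg(g), as expected for curves with no common component (the affine F_7-count falls short of the bound because intersections may lie at infinity, over extension fields, or carry multiplicity).


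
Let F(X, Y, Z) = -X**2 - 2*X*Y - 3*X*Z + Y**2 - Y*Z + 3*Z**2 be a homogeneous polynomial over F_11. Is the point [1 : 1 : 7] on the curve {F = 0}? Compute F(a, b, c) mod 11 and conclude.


F(1,1,7) ≡ 7 (mod 11); P is NOT on the curve.

Evaluate F(1, 1, 7) term-by-term (mod 11).
  -X**2 ↦ -1·1·1·1 = -1
  -2*X*Y ↦ -2·1·1·1 = -2
  -3*X*Z ↦ -3·1·1·7 = -21
  Y**2 ↦ 1·1·1·1 = 1
  -Y*Z ↦ -1·1·1·7 = -7
  3*Z**2 ↦ 3·1·1·49 = 147
Sum: F(1, 1, 7) = (-1) + (-2) + (-21) + (1) + (-7) + (147) = 117.
Reducing mod 11: 117 ≡ 7 (mod 11).
Since F(a, b, c) ≡ 7 ≠ 0 (mod 11), P does NOT lie on the curve.


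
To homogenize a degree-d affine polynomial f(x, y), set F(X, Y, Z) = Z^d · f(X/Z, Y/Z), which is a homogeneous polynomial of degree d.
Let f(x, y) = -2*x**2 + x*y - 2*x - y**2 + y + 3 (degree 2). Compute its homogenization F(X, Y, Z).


F(X, Y, Z) = -2*X**2 + X*Y - 2*X*Z - Y**2 + Y*Z + 3*Z**2

deg(f) = 2.
Substitute x = X/Z, y = Y/Z into f, then multiply by Z^2.
  monomial -2·x^2·y^0 ↦ -2·X^2·Y^0·Z^0.
  monomial 1·x^1·y^1 ↦ 1·X^1·Y^1·Z^0.
  monomial -2·x^1·y^0 ↦ -2·X^1·Y^0·Z^1.
  monomial -1·x^0·y^2 ↦ -1·X^0·Y^2·Z^0.
  monomial 1·x^0·y^1 ↦ 1·X^0·Y^1·Z^1.
  monomial 3·x^0·y^0 ↦ 3·X^0·Y^0·Z^2.
Collecting: F(X, Y, Z) = -2*X**2 + X*Y - 2*X*Z - Y**2 + Y*Z + 3*Z**2.


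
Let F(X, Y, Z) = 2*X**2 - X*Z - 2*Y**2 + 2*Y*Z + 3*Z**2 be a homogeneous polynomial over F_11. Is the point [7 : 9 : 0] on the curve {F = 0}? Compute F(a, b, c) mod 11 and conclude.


F(7,9,0) ≡ 2 (mod 11); P is NOT on the curve.

Evaluate F(7, 9, 0) term-by-term (mod 11).
  2*X**2 ↦ 2·49·1·1 = 98
  -X*Z ↦ -1·7·1·0 = 0
  -2*Y**2 ↦ -2·1·81·1 = -162
  2*Y*Z ↦ 2·1·9·0 = 0
  3*Z**2 ↦ 3·1·1·0 = 0
Sum: F(7, 9, 0) = (98) + (0) + (-162) + (0) + (0) = -64.
Reducing mod 11: -64 ≡ 2 (mod 11).
Since F(a, b, c) ≡ 2 ≠ 0 (mod 11), P does NOT lie on the curve.


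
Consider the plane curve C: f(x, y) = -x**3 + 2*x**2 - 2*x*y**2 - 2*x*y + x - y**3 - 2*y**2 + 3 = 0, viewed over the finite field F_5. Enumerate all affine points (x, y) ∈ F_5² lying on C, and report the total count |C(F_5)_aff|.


Affine F_5-points: {(0, 1), (1, 0), (2, 0), (2, 2), (3, 2), (3, 3), (4, 0)}; count = 7.

For each of the 25 pairs (x, y) ∈ F_5², evaluate f(x, y) mod 5. Record the zeros.
  x = 0: [0↦3, 1↦0, 2↦2, 3↦3, 4↦2]  zeros at y ∈ {1}
  x = 1: [0↦0, 1↦3, 2↦2, 3↦1, 4↦4]  zeros at y ∈ {0}
  x = 2: [0↦0, 1↦4, 2↦0, 3↦2, 4↦4]  zeros at y ∈ {0, 2}
  x = 3: [0↦2, 1↦2, 2↦0, 3↦0, 4↦1]  zeros at y ∈ {2, 3}
  x = 4: [0↦0, 1↦1, 2↦1, 3↦4, 4↦4]  zeros at y ∈ {0}
Collecting zeros: affine points = {(0, 1), (1, 0), (2, 0), (2, 2), (3, 2), (3, 3), (4, 0)}.
Total count |C(F_5)_aff| = 7.


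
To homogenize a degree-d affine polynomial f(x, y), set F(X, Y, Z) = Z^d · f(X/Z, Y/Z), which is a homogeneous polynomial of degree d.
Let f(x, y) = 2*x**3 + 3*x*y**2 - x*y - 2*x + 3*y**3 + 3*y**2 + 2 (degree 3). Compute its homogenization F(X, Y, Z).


F(X, Y, Z) = 2*X**3 + 3*X*Y**2 - X*Y*Z - 2*X*Z**2 + 3*Y**3 + 3*Y**2*Z + 2*Z**3

deg(f) = 3.
Substitute x = X/Z, y = Y/Z into f, then multiply by Z^3.
  monomial 2·x^3·y^0 ↦ 2·X^3·Y^0·Z^0.
  monomial 3·x^1·y^2 ↦ 3·X^1·Y^2·Z^0.
  monomial -1·x^1·y^1 ↦ -1·X^1·Y^1·Z^1.
  monomial -2·x^1·y^0 ↦ -2·X^1·Y^0·Z^2.
  monomial 3·x^0·y^3 ↦ 3·X^0·Y^3·Z^0.
  monomial 3·x^0·y^2 ↦ 3·X^0·Y^2·Z^1.
  monomial 2·x^0·y^0 ↦ 2·X^0·Y^0·Z^3.
Collecting: F(X, Y, Z) = 2*X**3 + 3*X*Y**2 - X*Y*Z - 2*X*Z**2 + 3*Y**3 + 3*Y**2*Z + 2*Z**3.


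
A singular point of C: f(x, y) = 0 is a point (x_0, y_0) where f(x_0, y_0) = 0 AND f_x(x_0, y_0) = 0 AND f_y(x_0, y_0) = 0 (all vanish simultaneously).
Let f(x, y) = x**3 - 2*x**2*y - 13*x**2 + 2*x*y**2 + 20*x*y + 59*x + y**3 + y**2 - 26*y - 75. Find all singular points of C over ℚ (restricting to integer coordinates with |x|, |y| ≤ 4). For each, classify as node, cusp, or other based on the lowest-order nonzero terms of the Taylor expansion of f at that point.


Singular points: {(3, -2)}; classification: cusp.

Compute partial derivatives:
  f_x = 3*x**2 - 4*x*y - 26*x + 2*y**2 + 20*y + 59.
  f_y = -2*x**2 + 4*x*y + 20*x + 3*y**2 + 2*y - 26.
Scan x_0 ∈ {−4, ..., 4}. For each x_0, f_y(x_0, y) is a polynomial in y; find its integer roots y ∈ {−4, ..., 4}, then test f_x and f at those candidates.
  x = -4: f_y(-4, y) = 3*y**2 - 14*y - 138; no integer root y with |y| ≤ 4.
  x = -3: f_y(-3, y) = 3*y**2 - 10*y - 104; no integer root y with |y| ≤ 4.
  x = -2: f_y(-2, y) = 3*y**2 - 6*y - 74; no integer root y with |y| ≤ 4.
  x = -1: f_y(-1, y) = 3*y**2 - 2*y - 48; no integer root y with |y| ≤ 4.
  x = 0: f_y(0, y) = 3*y**2 + 2*y - 26; no integer root y with |y| ≤ 4.
  x = 1: f_y(1, y) = 3*y**2 + 6*y - 8; no integer root y with |y| ≤ 4.
  x = 2: f_y(2, y) = 3*y**2 + 10*y + 6; no integer root y with |y| ≤ 4.
  x = 3: f_y(3, y) = 3*y**2 + 14*y + 16; vanishes at y ∈ {-2}. (3, -2): f_x = 0, f = 0 — SINGULAR.
  x = 4: f_y(4, y) = 3*y**2 + 18*y + 22; no integer root y with |y| ≤ 4.
Only singular point on the grid: (3, -2).
Classify: substitute x = 3 + u, y = -2 + v and expand: f = u**3 - 2*u**2*v + 2*u*v**2 + v**3 + v**2.
No constant or linear terms (consistent with a singular point). Quadratic part: v**2. Cubic part: u**3 - 2*u**2*v + 2*u*v**2 + v**3.
The quadratic part v**2 is a perfect square, so there is a single (double) tangent line v = 0, i.e. y = -2. Restricting the cubic part to that line (v = 0) leaves u**3 ≠ 0, so f is not divisible by v and the branch is v² ≈ -u**3 to lowest order — this is a cusp.
Classification: cusp.


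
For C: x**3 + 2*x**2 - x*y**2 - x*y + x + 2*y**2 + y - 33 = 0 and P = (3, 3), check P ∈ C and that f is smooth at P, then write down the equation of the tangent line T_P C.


Tangent line at P: 28*x - 8*y - 60 = 0.

Step 1: f(3, 3) = 0, so P lies on C.
Step 2: partial derivatives
  f_x(x, y) = 3*x**2 + 4*x - y**2 - y + 1, f_y(x, y) = -2*x*y - x + 4*y + 1.
  f_x(P) = 28, f_y(P) = -8 (gradient nonzero, so P is smooth).
Step 3: tangent line at P: 28·(x − 3) + -8·(y − 3) = 0.
Expanding: 28*x - 8*y - 60 = 0.


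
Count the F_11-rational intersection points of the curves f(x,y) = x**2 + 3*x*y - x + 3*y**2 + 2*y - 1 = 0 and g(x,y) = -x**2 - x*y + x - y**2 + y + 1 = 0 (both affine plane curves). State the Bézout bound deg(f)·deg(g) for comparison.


Common zeros: {(0, 4), (4, 0), (8, 0)}; count = 3; Bézout bound = 4.

deg(f) = 2, deg(g) = 2, so Bézout bound = 4.
Scan x ∈ F_11. For each x, list the y ∈ F_11 with f(x, y) ≡ 0 and those with g(x, y) ≡ 0 (mod 11); the common zeros in that column are the intersection.
  x = 0: f ≡ 0 at y ∈ {4, 10}; g ≡ 0 at y ∈ {4, 8}; common: {4}.
  x = 1: f ≡ 0 at y ∈ {5, 8}; g ≡ 0 at y ∈ {1, 10}; common: ∅.
  x = 2: f ≡ 0 at y ∈ ∅; g ≡ 0 at y ∈ ∅; common: ∅.
  x = 3: f ≡ 0 at y ∈ ∅; g ≡ 0 at y ∈ ∅; common: ∅.
  x = 4: f ≡ 0 at y ∈ {0, 10}; g ≡ 0 at y ∈ {0, 8}; common: {0}.
  x = 5: f ≡ 0 at y ∈ ∅; g ≡ 0 at y ∈ ∅; common: ∅.
  x = 6: f ≡ 0 at y ∈ ∅; g ≡ 0 at y ∈ ∅; common: ∅.
  x = 7: f ≡ 0 at y ∈ {2, 5}; g ≡ 0 at y ∈ {7, 9}; common: ∅.
  x = 8: f ≡ 0 at y ∈ {0, 6}; g ≡ 0 at y ∈ {0, 4}; common: {0}.
  x = 9: f ≡ 0 at y ∈ {8}; g ≡ 0 at y ∈ {7}; common: ∅.
  x = 10: f ≡ 0 at y ∈ {2}; g ≡ 0 at y ∈ {1}; common: ∅.
Collecting: common zeros = {(0, 4), (4, 0), (8, 0)}, so the count is 3.
Comparison with the Bézout bound: 3 ≤ 4 = deg(f)·deg(g), as expected for curves with no common component (the affine F_11-count falls short of the bound because intersections may lie at infinity, over extension fields, or carry multiplicity).


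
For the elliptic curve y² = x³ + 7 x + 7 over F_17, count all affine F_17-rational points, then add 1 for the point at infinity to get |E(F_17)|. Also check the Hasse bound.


Affine points = {(1, 7), (1, 10), (3, 2), (3, 15), (7, 5), (7, 12), (9, 0), (11, 2), (11, 15), (12, 0), (13, 0), (15, 6), (15, 11), (16, 4), (16, 13)}; affine count = 15; |E(F_17)| = 16.

Discriminant check: Δ ∝ 4a³ + 27b² = 4·7³ + 27·7² = 4·343 + 27·49 ≡ 9 (mod 17). Nonzero ⇒ E is nonsingular.
For each x ∈ F_17, compute rhs = x³ + 7·x + 7 mod 17, then count y ∈ F_17 with y² ≡ rhs.
  x = 0: rhs = 7, matching y values: none (0 points).
  x = 1: rhs = 15, matching y values: 7, 10 (2 points).
  x = 2: rhs = 12, matching y values: none (0 points).
  x = 3: rhs = 4, matching y values: 2, 15 (2 points).
  x = 4: rhs = 14, matching y values: none (0 points).
  x = 5: rhs = 14, matching y values: none (0 points).
  x = 6: rhs = 10, matching y values: none (0 points).
  x = 7: rhs = 8, matching y values: 5, 12 (2 points).
  x = 8: rhs = 14, matching y values: none (0 points).
  x = 9: rhs = 0, matching y values: 0 (1 points).
  x = 10: rhs = 6, matching y values: none (0 points).
  x = 11: rhs = 4, matching y values: 2, 15 (2 points).
  x = 12: rhs = 0, matching y values: 0 (1 points).
  x = 13: rhs = 0, matching y values: 0 (1 points).
  x = 14: rhs = 10, matching y values: none (0 points).
  x = 15: rhs = 2, matching y values: 6, 11 (2 points).
  x = 16: rhs = 16, matching y values: 4, 13 (2 points).
Total affine count: 15.
Full point count |E(F_17)| = 15 + 1 = 16.
Hasse bound: |16 − (17+1)| = |-2| = 2 ≤ 2√17 ≈ 8.2462 ✓.


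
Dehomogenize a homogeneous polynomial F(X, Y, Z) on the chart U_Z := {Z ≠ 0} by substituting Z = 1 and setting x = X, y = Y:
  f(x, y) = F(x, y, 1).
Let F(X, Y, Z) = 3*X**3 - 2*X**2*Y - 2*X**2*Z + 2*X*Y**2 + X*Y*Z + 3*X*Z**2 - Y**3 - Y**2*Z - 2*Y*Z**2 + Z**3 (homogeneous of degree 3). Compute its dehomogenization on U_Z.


f(x, y) = 3*x**3 - 2*x**2*y - 2*x**2 + 2*x*y**2 + x*y + 3*x - y**3 - y**2 - 2*y + 1

On U_Z we set Z = 1. Each monomial c·X^i·Y^j·Z^k in F becomes c·x^i·y^j·1^k = c·x^i·y^j.
Substituting Z = 1: F(X, Y, 1) = 3*x**3 - 2*x**2*y - 2*x**2 + 2*x*y**2 + x*y + 3*x - y**3 - y**2 - 2*y + 1.
Note: deg(f) ≤ deg(F) = 3; strict inequality happens when F is divisible by Z (lost terms).


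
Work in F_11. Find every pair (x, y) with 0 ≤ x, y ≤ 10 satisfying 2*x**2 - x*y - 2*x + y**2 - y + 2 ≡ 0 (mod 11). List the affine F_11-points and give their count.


Affine F_11-points: {(0, 5), (0, 7), (3, 1), (3, 3), (4, 1), (4, 4), (5, 3), (9, 5), (10, 4), (10, 7)}; count = 10.

For each of the 121 pairs (x, y) ∈ F_11², evaluate f(x, y) mod 11. Record the zeros.
  x = 0: [0↦2, 1↦2, 2↦4, 3↦8, 4↦3, 5↦0, 6↦10, 7↦0, 8↦3, 9↦8, 10↦4]  zeros at y ∈ {5, 7}
  x = 1: [0↦2, 1↦1, 2↦2, 3↦5, 4↦10, 5↦6, 6↦4, 7↦4, 8↦6, 9↦10, 10↦5]  zeros at y ∈ ∅
  x = 2: [0↦6, 1↦4, 2↦4, 3↦6, 4↦10, 5↦5, 6↦2, 7↦1, 8↦2, 9↦5, 10↦10]  zeros at y ∈ ∅
  x = 3: [0↦3, 1↦0, 2↦10, 3↦0, 4↦3, 5↦8, 6↦4, 7↦2, 8↦2, 9↦4, 10↦8]  zeros at y ∈ {1, 3}
  x = 4: [0↦4, 1↦0, 2↦9, 3↦9, 4↦0, 5↦4, 6↦10, 7↦7, 8↦6, 9↦7, 10↦10]  zeros at y ∈ {1, 4}
  x = 5: [0↦9, 1↦4, 2↦1, 3↦0, 4↦1, 5↦4, 6↦9, 7↦5, 8↦3, 9↦3, 10↦5]  zeros at y ∈ {3}
  x = 6: [0↦7, 1↦1, 2↦8, 3↦6, 4↦6, 5↦8, 6↦1, 7↦7, 8↦4, 9↦3, 10↦4]  zeros at y ∈ ∅
  x = 7: [0↦9, 1↦2, 2↦8, 3↦5, 4↦4, 5↦5, 6↦8, 7↦2, 8↦9, 9↦7, 10↦7]  zeros at y ∈ ∅
  x = 8: [0↦4, 1↦7, 2↦1, 3↦8, 4↦6, 5↦6, 6↦8, 7↦1, 8↦7, 9↦4, 10↦3]  zeros at y ∈ ∅
  x = 9: [0↦3, 1↦5, 2↦9, 3↦4, 4↦1, 5↦0, 6↦1, 7↦4, 8↦9, 9↦5, 10↦3]  zeros at y ∈ {5}
  x = 10: [0↦6, 1↦7, 2↦10, 3↦4, 4↦0, 5↦9, 6↦9, 7↦0, 8↦4, 9↦10, 10↦7]  zeros at y ∈ {4, 7}
Collecting zeros: affine points = {(0, 5), (0, 7), (3, 1), (3, 3), (4, 1), (4, 4), (5, 3), (9, 5), (10, 4), (10, 7)}.
Total count |C(F_11)_aff| = 10.


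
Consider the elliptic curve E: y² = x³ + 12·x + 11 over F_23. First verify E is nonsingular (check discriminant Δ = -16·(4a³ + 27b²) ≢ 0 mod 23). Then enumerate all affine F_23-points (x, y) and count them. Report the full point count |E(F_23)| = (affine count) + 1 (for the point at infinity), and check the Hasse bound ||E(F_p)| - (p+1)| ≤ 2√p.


Affine points = {(1, 1), (1, 22), (4, 10), (4, 13), (5, 9), (5, 14), (6, 0), (7, 1), (7, 22), (10, 2), (10, 21), (11, 5), (11, 18), (13, 8), (13, 15), (14, 5), (14, 18), (15, 1), (15, 22), (21, 5), (21, 18)}; affine count = 21; |E(F_23)| = 22.

Discriminant check: Δ ∝ 4a³ + 27b² = 4·12³ + 27·11² = 4·1728 + 27·121 ≡ 13 (mod 23). Nonzero ⇒ E is nonsingular.
For each x ∈ F_23, compute rhs = x³ + 12·x + 11 mod 23, then count y ∈ F_23 with y² ≡ rhs.
  x = 0: rhs = 11, matching y values: none (0 points).
  x = 1: rhs = 1, matching y values: 1, 22 (2 points).
  x = 2: rhs = 20, matching y values: none (0 points).
  x = 3: rhs = 5, matching y values: none (0 points).
  x = 4: rhs = 8, matching y values: 10, 13 (2 points).
  x = 5: rhs = 12, matching y values: 9, 14 (2 points).
  x = 6: rhs = 0, matching y values: 0 (1 points).
  x = 7: rhs = 1, matching y values: 1, 22 (2 points).
  x = 8: rhs = 21, matching y values: none (0 points).
  x = 9: rhs = 20, matching y values: none (0 points).
  x = 10: rhs = 4, matching y values: 2, 21 (2 points).
  x = 11: rhs = 2, matching y values: 5, 18 (2 points).
  x = 12: rhs = 20, matching y values: none (0 points).
  x = 13: rhs = 18, matching y values: 8, 15 (2 points).
  x = 14: rhs = 2, matching y values: 5, 18 (2 points).
  x = 15: rhs = 1, matching y values: 1, 22 (2 points).
  x = 16: rhs = 21, matching y values: none (0 points).
  x = 17: rhs = 22, matching y values: none (0 points).
  x = 18: rhs = 10, matching y values: none (0 points).
  x = 19: rhs = 14, matching y values: none (0 points).
  x = 20: rhs = 17, matching y values: none (0 points).
  x = 21: rhs = 2, matching y values: 5, 18 (2 points).
  x = 22: rhs = 21, matching y values: none (0 points).
Total affine count: 21.
Full point count |E(F_23)| = 21 + 1 = 22.
Hasse bound: |22 − (23+1)| = |-2| = 2 ≤ 2√23 ≈ 9.5917 ✓.


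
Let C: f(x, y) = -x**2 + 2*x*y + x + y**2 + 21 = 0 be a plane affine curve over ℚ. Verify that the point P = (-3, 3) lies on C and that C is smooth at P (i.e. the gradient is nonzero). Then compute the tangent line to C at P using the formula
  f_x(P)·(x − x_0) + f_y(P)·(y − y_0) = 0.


Tangent line at P: 13*x + 39 = 0.

Step 1: f(-3, 3) = 0, so P lies on C.
Step 2: partial derivatives
  f_x(x, y) = -2*x + 2*y + 1, f_y(x, y) = 2*x + 2*y.
  f_x(P) = 13, f_y(P) = 0 (gradient nonzero, so P is smooth).
Step 3: tangent line at P: 13·(x − -3) + 0·(y − 3) = 0.
Expanding: 13*x + 39 = 0.


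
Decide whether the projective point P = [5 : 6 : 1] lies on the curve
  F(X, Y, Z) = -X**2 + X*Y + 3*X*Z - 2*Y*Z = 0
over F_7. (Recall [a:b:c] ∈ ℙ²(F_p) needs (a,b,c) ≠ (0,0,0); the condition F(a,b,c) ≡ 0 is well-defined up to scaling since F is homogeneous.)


F(5,6,1) ≡ 1 (mod 7); P is NOT on the curve.

Evaluate F(5, 6, 1) term-by-term (mod 7).
  -X**2 ↦ -1·25·1·1 = -25
  X*Y ↦ 1·5·6·1 = 30
  3*X*Z ↦ 3·5·1·1 = 15
  -2*Y*Z ↦ -2·1·6·1 = -12
Sum: F(5, 6, 1) = (-25) + (30) + (15) + (-12) = 8.
Reducing mod 7: 8 ≡ 1 (mod 7).
Since F(a, b, c) ≡ 1 ≠ 0 (mod 7), P does NOT lie on the curve.


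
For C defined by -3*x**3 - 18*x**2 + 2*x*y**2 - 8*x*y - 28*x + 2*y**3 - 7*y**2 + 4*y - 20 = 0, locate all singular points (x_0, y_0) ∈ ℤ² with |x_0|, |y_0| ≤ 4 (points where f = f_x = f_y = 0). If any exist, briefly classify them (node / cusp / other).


Singular points: {(-2, 2)}; classification: cusp.

Compute partial derivatives:
  f_x = -9*x**2 - 36*x + 2*y**2 - 8*y - 28.
  f_y = 4*x*y - 8*x + 6*y**2 - 14*y + 4.
Scan x_0 ∈ {−4, ..., 4}. For each x_0, f_y(x_0, y) is a polynomial in y; find its integer roots y ∈ {−4, ..., 4}, then test f_x and f at those candidates.
  x = -4: f_y(-4, y) = 6*y**2 - 30*y + 36; vanishes at y ∈ {2, 3}. (-4, 2): f_x = -36 ≠ 0; (-4, 3): f_x = -34 ≠ 0.
  x = -3: f_y(-3, y) = 6*y**2 - 26*y + 28; vanishes at y ∈ {2}. (-3, 2): f_x = -9 ≠ 0.
  x = -2: f_y(-2, y) = 6*y**2 - 22*y + 20; vanishes at y ∈ {2}. (-2, 2): f_x = 0, f = 0 — SINGULAR.
  x = -1: f_y(-1, y) = 6*y**2 - 18*y + 12; vanishes at y ∈ {1, 2}. (-1, 1): f_x = -7 ≠ 0; (-1, 2): f_x = -9 ≠ 0.
  x = 0: f_y(0, y) = 6*y**2 - 14*y + 4; vanishes at y ∈ {2}. (0, 2): f_x = -36 ≠ 0.
  x = 1: f_y(1, y) = 6*y**2 - 10*y - 4; vanishes at y ∈ {2}. (1, 2): f_x = -81 ≠ 0.
  x = 2: f_y(2, y) = 6*y**2 - 6*y - 12; vanishes at y ∈ {-1, 2}. (2, -1): f_x = -126 ≠ 0; (2, 2): f_x = -144 ≠ 0.
  x = 3: f_y(3, y) = 6*y**2 - 2*y - 20; vanishes at y ∈ {2}. (3, 2): f_x = -225 ≠ 0.
  x = 4: f_y(4, y) = 6*y**2 + 2*y - 28; vanishes at y ∈ {2}. (4, 2): f_x = -324 ≠ 0.
Only singular point on the grid: (-2, 2).
Classify: substitute x = -2 + u, y = 2 + v and expand: f = -3*u**3 + 2*u*v**2 + 2*v**3 + v**2.
No constant or linear terms (consistent with a singular point). Quadratic part: v**2. Cubic part: -3*u**3 + 2*u*v**2 + 2*v**3.
The quadratic part v**2 is a perfect square, so there is a single (double) tangent line v = 0, i.e. y = 2. Restricting the cubic part to that line (v = 0) leaves -3*u**3 ≠ 0, so f is not divisible by v and the branch is v² ≈ 3*u**3 to lowest order — this is a cusp.
Classification: cusp.


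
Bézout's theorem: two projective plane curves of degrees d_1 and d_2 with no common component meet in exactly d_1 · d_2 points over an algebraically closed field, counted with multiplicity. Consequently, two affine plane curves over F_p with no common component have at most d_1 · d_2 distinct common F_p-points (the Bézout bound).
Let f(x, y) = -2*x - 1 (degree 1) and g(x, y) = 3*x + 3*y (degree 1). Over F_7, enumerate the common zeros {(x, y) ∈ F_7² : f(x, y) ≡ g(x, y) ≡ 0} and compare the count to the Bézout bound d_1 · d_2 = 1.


Common zeros: {(3, 4)}; count = 1; Bézout bound = 1.

deg(f) = 1, deg(g) = 1, so Bézout bound = 1.
Scan x ∈ F_7. For each x, list the y ∈ F_7 with f(x, y) ≡ 0 and those with g(x, y) ≡ 0 (mod 7); the common zeros in that column are the intersection.
  x = 0: f ≡ 0 at y ∈ ∅; g ≡ 0 at y ∈ {0}; common: ∅.
  x = 1: f ≡ 0 at y ∈ ∅; g ≡ 0 at y ∈ {6}; common: ∅.
  x = 2: f ≡ 0 at y ∈ ∅; g ≡ 0 at y ∈ {5}; common: ∅.
  x = 3: f ≡ 0 at y ∈ {0, 1, 2, 3, 4, 5, 6}; g ≡ 0 at y ∈ {4}; common: {4}.
  x = 4: f ≡ 0 at y ∈ ∅; g ≡ 0 at y ∈ {3}; common: ∅.
  x = 5: f ≡ 0 at y ∈ ∅; g ≡ 0 at y ∈ {2}; common: ∅.
  x = 6: f ≡ 0 at y ∈ ∅; g ≡ 0 at y ∈ {1}; common: ∅.
Collecting: common zeros = {(3, 4)}, so the count is 1.
Comparison with the Bézout bound: 1 ≤ 1 = deg(f)·deg(g), as expected for curves with no common component (the bound is attained).


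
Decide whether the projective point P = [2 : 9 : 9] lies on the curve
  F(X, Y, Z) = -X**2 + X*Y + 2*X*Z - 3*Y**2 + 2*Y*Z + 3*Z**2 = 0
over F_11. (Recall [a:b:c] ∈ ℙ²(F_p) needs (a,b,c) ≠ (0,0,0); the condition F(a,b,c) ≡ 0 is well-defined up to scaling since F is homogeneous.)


F(2,9,9) ≡ 3 (mod 11); P is NOT on the curve.

Evaluate F(2, 9, 9) term-by-term (mod 11).
  -X**2 ↦ -1·4·1·1 = -4
  X*Y ↦ 1·2·9·1 = 18
  2*X*Z ↦ 2·2·1·9 = 36
  -3*Y**2 ↦ -3·1·81·1 = -243
  2*Y*Z ↦ 2·1·9·9 = 162
  3*Z**2 ↦ 3·1·1·81 = 243
Sum: F(2, 9, 9) = (-4) + (18) + (36) + (-243) + (162) + (243) = 212.
Reducing mod 11: 212 ≡ 3 (mod 11).
Since F(a, b, c) ≡ 3 ≠ 0 (mod 11), P does NOT lie on the curve.


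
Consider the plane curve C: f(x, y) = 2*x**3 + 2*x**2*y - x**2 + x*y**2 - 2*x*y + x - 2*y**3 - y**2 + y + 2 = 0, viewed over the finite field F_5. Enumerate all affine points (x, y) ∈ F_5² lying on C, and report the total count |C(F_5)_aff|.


Affine F_5-points: {(0, 1), (1, 2), (1, 4), (2, 1), (3, 0)}; count = 5.

For each of the 25 pairs (x, y) ∈ F_5², evaluate f(x, y) mod 5. Record the zeros.
  x = 0: [0↦2, 1↦0, 2↦4, 3↦2, 4↦2]  zeros at y ∈ {1}
  x = 1: [0↦4, 1↦3, 2↦0, 3↦3, 4↦0]  zeros at y ∈ {2, 4}
  x = 2: [0↦1, 1↦0, 2↦4, 3↦1, 4↦4]  zeros at y ∈ {1}
  x = 3: [0↦0, 1↦3, 2↦3, 3↦3, 4↦1]  zeros at y ∈ {0}
  x = 4: [0↦3, 1↦4, 2↦4, 3↦1, 4↦3]  zeros at y ∈ ∅
Collecting zeros: affine points = {(0, 1), (1, 2), (1, 4), (2, 1), (3, 0)}.
Total count |C(F_5)_aff| = 5.


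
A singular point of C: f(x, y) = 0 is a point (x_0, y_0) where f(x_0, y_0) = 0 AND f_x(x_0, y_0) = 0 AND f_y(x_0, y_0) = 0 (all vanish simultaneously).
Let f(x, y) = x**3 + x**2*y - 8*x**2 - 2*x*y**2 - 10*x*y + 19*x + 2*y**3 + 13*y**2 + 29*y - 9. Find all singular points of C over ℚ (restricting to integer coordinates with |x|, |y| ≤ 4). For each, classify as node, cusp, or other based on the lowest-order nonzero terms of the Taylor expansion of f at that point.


Singular points: {(3, -1)}; classification: cusp.

Compute partial derivatives:
  f_x = 3*x**2 + 2*x*y - 16*x - 2*y**2 - 10*y + 19.
  f_y = x**2 - 4*x*y - 10*x + 6*y**2 + 26*y + 29.
Scan x_0 ∈ {−4, ..., 4}. For each x_0, f_y(x_0, y) is a polynomial in y; find its integer roots y ∈ {−4, ..., 4}, then test f_x and f at those candidates.
  x = -4: f_y(-4, y) = 6*y**2 + 42*y + 85; no integer root y with |y| ≤ 4.
  x = -3: f_y(-3, y) = 6*y**2 + 38*y + 68; no integer root y with |y| ≤ 4.
  x = -2: f_y(-2, y) = 6*y**2 + 34*y + 53; no integer root y with |y| ≤ 4.
  x = -1: f_y(-1, y) = 6*y**2 + 30*y + 40; no integer root y with |y| ≤ 4.
  x = 0: f_y(0, y) = 6*y**2 + 26*y + 29; no integer root y with |y| ≤ 4.
  x = 1: f_y(1, y) = 6*y**2 + 22*y + 20; vanishes at y ∈ {-2}. (1, -2): f_x = 14 ≠ 0.
  x = 2: f_y(2, y) = 6*y**2 + 18*y + 13; no integer root y with |y| ≤ 4.
  x = 3: f_y(3, y) = 6*y**2 + 14*y + 8; vanishes at y ∈ {-1}. (3, -1): f_x = 0, f = 0 — SINGULAR.
  x = 4: f_y(4, y) = 6*y**2 + 10*y + 5; no integer root y with |y| ≤ 4.
Only singular point on the grid: (3, -1).
Classify: substitute x = 3 + u, y = -1 + v and expand: f = u**3 + u**2*v - 2*u*v**2 + 2*v**3 + v**2.
No constant or linear terms (consistent with a singular point). Quadratic part: v**2. Cubic part: u**3 + u**2*v - 2*u*v**2 + 2*v**3.
The quadratic part v**2 is a perfect square, so there is a single (double) tangent line v = 0, i.e. y = -1. Restricting the cubic part to that line (v = 0) leaves u**3 ≠ 0, so f is not divisible by v and the branch is v² ≈ -u**3 to lowest order — this is a cusp.
Classification: cusp.


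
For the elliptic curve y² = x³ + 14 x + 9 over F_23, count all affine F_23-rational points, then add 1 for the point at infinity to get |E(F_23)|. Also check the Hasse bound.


Affine points = {(0, 3), (0, 20), (1, 1), (1, 22), (3, 3), (3, 20), (7, 6), (7, 17), (8, 9), (8, 14), (9, 6), (9, 17), (15, 11), (15, 12), (17, 10), (17, 13), (19, 2), (19, 21), (20, 3), (20, 20)}; affine count = 20; |E(F_23)| = 21.

Discriminant check: Δ ∝ 4a³ + 27b² = 4·14³ + 27·9² = 4·2744 + 27·81 ≡ 7 (mod 23). Nonzero ⇒ E is nonsingular.
For each x ∈ F_23, compute rhs = x³ + 14·x + 9 mod 23, then count y ∈ F_23 with y² ≡ rhs.
  x = 0: rhs = 9, matching y values: 3, 20 (2 points).
  x = 1: rhs = 1, matching y values: 1, 22 (2 points).
  x = 2: rhs = 22, matching y values: none (0 points).
  x = 3: rhs = 9, matching y values: 3, 20 (2 points).
  x = 4: rhs = 14, matching y values: none (0 points).
  x = 5: rhs = 20, matching y values: none (0 points).
  x = 6: rhs = 10, matching y values: none (0 points).
  x = 7: rhs = 13, matching y values: 6, 17 (2 points).
  x = 8: rhs = 12, matching y values: 9, 14 (2 points).
  x = 9: rhs = 13, matching y values: 6, 17 (2 points).
  x = 10: rhs = 22, matching y values: none (0 points).
  x = 11: rhs = 22, matching y values: none (0 points).
  x = 12: rhs = 19, matching y values: none (0 points).
  x = 13: rhs = 19, matching y values: none (0 points).
  x = 14: rhs = 5, matching y values: none (0 points).
  x = 15: rhs = 6, matching y values: 11, 12 (2 points).
  x = 16: rhs = 5, matching y values: none (0 points).
  x = 17: rhs = 8, matching y values: 10, 13 (2 points).
  x = 18: rhs = 21, matching y values: none (0 points).
  x = 19: rhs = 4, matching y values: 2, 21 (2 points).
  x = 20: rhs = 9, matching y values: 3, 20 (2 points).
  x = 21: rhs = 19, matching y values: none (0 points).
  x = 22: rhs = 17, matching y values: none (0 points).
Total affine count: 20.
Full point count |E(F_23)| = 20 + 1 = 21.
Hasse bound: |21 − (23+1)| = |-3| = 3 ≤ 2√23 ≈ 9.5917 ✓.
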